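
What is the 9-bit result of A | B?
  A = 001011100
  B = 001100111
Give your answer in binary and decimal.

Apply | to each column (1 where either bit is 1):
  001011100
| 001100111
-----------
  001111111

Answer: 001111111 (127)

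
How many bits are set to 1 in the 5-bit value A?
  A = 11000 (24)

11000
1-bits at positions (from bit 0 = LSB): 3, 4
Count = 2

Answer: 2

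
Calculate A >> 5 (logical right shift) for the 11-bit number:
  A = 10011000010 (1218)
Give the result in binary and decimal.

Logical shift right by 5: drop the bottom 5 bit(s), prepend 5 zero(s) on the left.
  10011000010  ->  keep [100110], discard [00010], prepend 00000
= 00000100110

Answer: 00000100110 (38)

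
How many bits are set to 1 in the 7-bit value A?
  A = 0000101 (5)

0000101
1-bits at positions (from bit 0 = LSB): 0, 2
Count = 2

Answer: 2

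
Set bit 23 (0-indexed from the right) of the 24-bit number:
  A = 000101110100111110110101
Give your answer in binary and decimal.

Mask = 1 << 23 = 100000000000000000000000
Bit 23 of A is 0, so OR-ing with the mask flips it to 1.
  000101110100111110110101
| 100000000000000000000000
--------------------------
  100101110100111110110101

Answer: 100101110100111110110101 (9916341)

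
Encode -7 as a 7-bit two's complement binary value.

1. Binary of +7:  0000111
2. Invert bits:     1111000
3. Add 1:           1111001

Answer: 1111001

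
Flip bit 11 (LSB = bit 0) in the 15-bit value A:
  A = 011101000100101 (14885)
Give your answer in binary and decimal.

Mask = 1 << 11 = 000100000000000
Bit 11 of A is 1; XOR with the mask flips it to 0.
  011101000100101
^ 000100000000000
-----------------
  011001000100101

Answer: 011001000100101 (12837)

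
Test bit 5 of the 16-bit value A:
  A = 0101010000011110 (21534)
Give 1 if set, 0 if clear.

Bit 5 is the 6th from the right.
  0101010000011110
            ^
That bit is 0.

Answer: 0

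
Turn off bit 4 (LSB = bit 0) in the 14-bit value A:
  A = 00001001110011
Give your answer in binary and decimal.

Mask = ~(1 << 4) = 11111111101111
Bit 4 of A is 1, so AND-ing with the mask clears it to 0.
  00001001110011
& 11111111101111
----------------
  00001001100011

Answer: 00001001100011 (611)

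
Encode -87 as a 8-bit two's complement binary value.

1. Binary of +87:  01010111
2. Invert bits:     10101000
3. Add 1:           10101001

Answer: 10101001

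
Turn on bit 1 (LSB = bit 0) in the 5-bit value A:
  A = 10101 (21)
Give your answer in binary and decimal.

Mask = 1 << 1 = 00010
Bit 1 of A is 0, so OR-ing with the mask flips it to 1.
  10101
| 00010
-------
  10111

Answer: 10111 (23)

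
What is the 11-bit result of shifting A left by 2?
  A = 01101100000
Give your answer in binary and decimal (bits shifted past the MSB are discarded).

Shift left by 2: drop the top 2 bit(s), append 2 zero(s) on the right.
  01101100000  ->  discard [01], keep [101100000], append 00
= 10110000000

Answer: 10110000000 (1408)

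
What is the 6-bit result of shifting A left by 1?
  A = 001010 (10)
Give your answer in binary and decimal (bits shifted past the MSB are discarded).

Shift left by 1: drop the top 1 bit(s), append 1 zero(s) on the right.
  001010  ->  discard [0], keep [01010], append 0
= 010100

Answer: 010100 (20)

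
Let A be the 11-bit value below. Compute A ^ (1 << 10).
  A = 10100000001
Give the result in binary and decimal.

Mask = 1 << 10 = 10000000000
Bit 10 of A is 1; XOR with the mask flips it to 0.
  10100000001
^ 10000000000
-------------
  00100000001

Answer: 00100000001 (257)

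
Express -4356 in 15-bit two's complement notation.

1. Binary of +4356:  001000100000100
2. Invert bits:     110111011111011
3. Add 1:           110111011111100

Answer: 110111011111100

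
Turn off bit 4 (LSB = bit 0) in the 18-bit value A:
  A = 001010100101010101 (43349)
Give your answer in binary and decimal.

Mask = ~(1 << 4) = 111111111111101111
Bit 4 of A is 1, so AND-ing with the mask clears it to 0.
  001010100101010101
& 111111111111101111
--------------------
  001010100101000101

Answer: 001010100101000101 (43333)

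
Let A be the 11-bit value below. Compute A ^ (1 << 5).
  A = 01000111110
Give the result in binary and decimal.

Mask = 1 << 5 = 00000100000
Bit 5 of A is 1; XOR with the mask flips it to 0.
  01000111110
^ 00000100000
-------------
  01000011110

Answer: 01000011110 (542)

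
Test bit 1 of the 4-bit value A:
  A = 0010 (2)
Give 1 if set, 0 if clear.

Bit 1 is the 2nd from the right.
  0010
    ^
That bit is 1.

Answer: 1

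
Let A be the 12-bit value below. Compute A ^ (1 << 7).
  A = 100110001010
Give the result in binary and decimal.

Mask = 1 << 7 = 000010000000
Bit 7 of A is 1; XOR with the mask flips it to 0.
  100110001010
^ 000010000000
--------------
  100100001010

Answer: 100100001010 (2314)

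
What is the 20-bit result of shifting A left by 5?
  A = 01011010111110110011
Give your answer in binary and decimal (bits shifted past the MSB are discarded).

Shift left by 5: drop the top 5 bit(s), append 5 zero(s) on the right.
  01011010111110110011  ->  discard [01011], keep [010111110110011], append 00000
= 01011111011001100000

Answer: 01011111011001100000 (390752)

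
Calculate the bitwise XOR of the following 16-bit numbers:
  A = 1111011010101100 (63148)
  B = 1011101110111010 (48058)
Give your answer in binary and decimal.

Apply ^ to each column (1 where bits differ):
  1111011010101100
^ 1011101110111010
------------------
  0100110100010110

Answer: 0100110100010110 (19734)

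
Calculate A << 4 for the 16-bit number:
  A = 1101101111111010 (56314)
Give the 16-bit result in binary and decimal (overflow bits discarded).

Shift left by 4: drop the top 4 bit(s), append 4 zero(s) on the right.
  1101101111111010  ->  discard [1101], keep [101111111010], append 0000
= 1011111110100000

Answer: 1011111110100000 (49056)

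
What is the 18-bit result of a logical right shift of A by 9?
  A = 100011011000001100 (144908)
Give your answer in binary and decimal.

Logical shift right by 9: drop the bottom 9 bit(s), prepend 9 zero(s) on the left.
  100011011000001100  ->  keep [100011011], discard [000001100], prepend 000000000
= 000000000100011011

Answer: 000000000100011011 (283)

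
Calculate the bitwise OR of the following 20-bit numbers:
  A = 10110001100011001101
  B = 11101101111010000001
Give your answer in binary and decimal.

Apply | to each column (1 where either bit is 1):
  10110001100011001101
| 11101101111010000001
----------------------
  11111101111011001101

Answer: 11111101111011001101 (1040077)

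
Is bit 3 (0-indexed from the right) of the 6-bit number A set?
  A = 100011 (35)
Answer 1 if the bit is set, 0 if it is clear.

Bit 3 is the 4th from the right.
  100011
    ^
That bit is 0.

Answer: 0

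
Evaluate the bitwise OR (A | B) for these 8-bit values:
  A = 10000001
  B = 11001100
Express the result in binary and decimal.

Apply | to each column (1 where either bit is 1):
  10000001
| 11001100
----------
  11001101

Answer: 11001101 (205)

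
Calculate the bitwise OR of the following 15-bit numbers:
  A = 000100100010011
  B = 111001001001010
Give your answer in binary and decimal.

Apply | to each column (1 where either bit is 1):
  000100100010011
| 111001001001010
-----------------
  111101101011011

Answer: 111101101011011 (31579)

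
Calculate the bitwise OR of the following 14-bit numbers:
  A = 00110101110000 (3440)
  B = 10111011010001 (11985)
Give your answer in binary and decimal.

Apply | to each column (1 where either bit is 1):
  00110101110000
| 10111011010001
----------------
  10111111110001

Answer: 10111111110001 (12273)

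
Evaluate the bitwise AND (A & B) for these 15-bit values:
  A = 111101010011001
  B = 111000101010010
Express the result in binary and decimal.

Apply & to each column (1 only where both bits are 1):
  111101010011001
& 111000101010010
-----------------
  111000000010000

Answer: 111000000010000 (28688)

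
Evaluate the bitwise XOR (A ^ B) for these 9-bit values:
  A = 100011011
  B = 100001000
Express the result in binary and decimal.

Apply ^ to each column (1 where bits differ):
  100011011
^ 100001000
-----------
  000010011

Answer: 000010011 (19)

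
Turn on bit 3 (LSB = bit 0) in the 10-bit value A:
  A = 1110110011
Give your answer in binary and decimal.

Mask = 1 << 3 = 0000001000
Bit 3 of A is 0, so OR-ing with the mask flips it to 1.
  1110110011
| 0000001000
------------
  1110111011

Answer: 1110111011 (955)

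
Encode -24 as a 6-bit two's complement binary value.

1. Binary of +24:  011000
2. Invert bits:     100111
3. Add 1:           101000

Answer: 101000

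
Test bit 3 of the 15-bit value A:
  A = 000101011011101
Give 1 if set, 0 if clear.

Bit 3 is the 4th from the right.
  000101011011101
             ^
That bit is 1.

Answer: 1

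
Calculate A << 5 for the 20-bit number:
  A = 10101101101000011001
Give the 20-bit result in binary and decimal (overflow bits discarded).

Shift left by 5: drop the top 5 bit(s), append 5 zero(s) on the right.
  10101101101000011001  ->  discard [10101], keep [101101000011001], append 00000
= 10110100001100100000

Answer: 10110100001100100000 (738080)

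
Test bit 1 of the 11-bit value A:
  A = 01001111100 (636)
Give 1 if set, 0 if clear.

Bit 1 is the 2nd from the right.
  01001111100
           ^
That bit is 0.

Answer: 0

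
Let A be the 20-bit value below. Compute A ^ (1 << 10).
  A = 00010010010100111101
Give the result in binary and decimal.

Mask = 1 << 10 = 00000000010000000000
Bit 10 of A is 1; XOR with the mask flips it to 0.
  00010010010100111101
^ 00000000010000000000
----------------------
  00010010000100111101

Answer: 00010010000100111101 (74045)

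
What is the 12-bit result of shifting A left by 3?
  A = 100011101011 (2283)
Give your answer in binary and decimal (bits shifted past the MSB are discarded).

Shift left by 3: drop the top 3 bit(s), append 3 zero(s) on the right.
  100011101011  ->  discard [100], keep [011101011], append 000
= 011101011000

Answer: 011101011000 (1880)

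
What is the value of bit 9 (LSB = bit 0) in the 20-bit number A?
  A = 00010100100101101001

Bit 9 is the 10th from the right.
  00010100100101101001
            ^
That bit is 0.

Answer: 0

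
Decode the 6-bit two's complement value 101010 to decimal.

MSB is 1, so the value is negative. Find the magnitude:
1. Invert bits:  010101
2. Add 1:        010110  = 22
3. Apply sign:   -22

Answer: -22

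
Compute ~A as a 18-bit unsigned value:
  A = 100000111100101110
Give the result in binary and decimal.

Flip each bit (0->1, 1->0):
  100000111100101110
  011111000011010001

Answer: 011111000011010001 (127185)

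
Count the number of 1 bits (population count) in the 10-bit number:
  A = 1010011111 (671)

1010011111
1-bits at positions (from bit 0 = LSB): 0, 1, 2, 3, 4, 7, 9
Count = 7

Answer: 7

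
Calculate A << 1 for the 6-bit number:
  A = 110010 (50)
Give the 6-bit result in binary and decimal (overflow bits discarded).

Shift left by 1: drop the top 1 bit(s), append 1 zero(s) on the right.
  110010  ->  discard [1], keep [10010], append 0
= 100100

Answer: 100100 (36)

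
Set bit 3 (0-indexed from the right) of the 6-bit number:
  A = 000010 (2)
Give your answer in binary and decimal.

Mask = 1 << 3 = 001000
Bit 3 of A is 0, so OR-ing with the mask flips it to 1.
  000010
| 001000
--------
  001010

Answer: 001010 (10)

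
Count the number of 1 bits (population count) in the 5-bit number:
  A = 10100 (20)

10100
1-bits at positions (from bit 0 = LSB): 2, 4
Count = 2

Answer: 2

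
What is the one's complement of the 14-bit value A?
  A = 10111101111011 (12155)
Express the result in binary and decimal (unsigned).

Flip each bit (0->1, 1->0):
  10111101111011
  01000010000100

Answer: 01000010000100 (4228)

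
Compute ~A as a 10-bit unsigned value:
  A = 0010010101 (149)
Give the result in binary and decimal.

Flip each bit (0->1, 1->0):
  0010010101
  1101101010

Answer: 1101101010 (874)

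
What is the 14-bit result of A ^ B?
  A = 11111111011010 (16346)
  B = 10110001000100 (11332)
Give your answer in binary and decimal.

Apply ^ to each column (1 where bits differ):
  11111111011010
^ 10110001000100
----------------
  01001110011110

Answer: 01001110011110 (5022)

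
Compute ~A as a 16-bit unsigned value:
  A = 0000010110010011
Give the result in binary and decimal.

Flip each bit (0->1, 1->0):
  0000010110010011
  1111101001101100

Answer: 1111101001101100 (64108)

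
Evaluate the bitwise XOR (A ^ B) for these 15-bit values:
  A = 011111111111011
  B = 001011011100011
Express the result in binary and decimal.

Apply ^ to each column (1 where bits differ):
  011111111111011
^ 001011011100011
-----------------
  010100100011000

Answer: 010100100011000 (10520)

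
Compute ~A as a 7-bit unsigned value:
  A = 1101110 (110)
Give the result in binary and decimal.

Flip each bit (0->1, 1->0):
  1101110
  0010001

Answer: 0010001 (17)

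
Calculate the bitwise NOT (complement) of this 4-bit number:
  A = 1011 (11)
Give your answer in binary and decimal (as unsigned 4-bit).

Flip each bit (0->1, 1->0):
  1011
  0100

Answer: 0100 (4)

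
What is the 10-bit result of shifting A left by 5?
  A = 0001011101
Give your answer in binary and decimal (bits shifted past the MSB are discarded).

Shift left by 5: drop the top 5 bit(s), append 5 zero(s) on the right.
  0001011101  ->  discard [00010], keep [11101], append 00000
= 1110100000

Answer: 1110100000 (928)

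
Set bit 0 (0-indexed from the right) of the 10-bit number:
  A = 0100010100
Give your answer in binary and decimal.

Mask = 1 << 0 = 0000000001
Bit 0 of A is 0, so OR-ing with the mask flips it to 1.
  0100010100
| 0000000001
------------
  0100010101

Answer: 0100010101 (277)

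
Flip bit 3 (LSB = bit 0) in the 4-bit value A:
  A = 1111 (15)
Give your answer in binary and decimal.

Mask = 1 << 3 = 1000
Bit 3 of A is 1; XOR with the mask flips it to 0.
  1111
^ 1000
------
  0111

Answer: 0111 (7)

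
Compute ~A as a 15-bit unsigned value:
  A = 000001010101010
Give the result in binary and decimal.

Flip each bit (0->1, 1->0):
  000001010101010
  111110101010101

Answer: 111110101010101 (32085)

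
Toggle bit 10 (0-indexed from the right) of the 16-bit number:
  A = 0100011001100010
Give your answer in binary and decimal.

Mask = 1 << 10 = 0000010000000000
Bit 10 of A is 1; XOR with the mask flips it to 0.
  0100011001100010
^ 0000010000000000
------------------
  0100001001100010

Answer: 0100001001100010 (16994)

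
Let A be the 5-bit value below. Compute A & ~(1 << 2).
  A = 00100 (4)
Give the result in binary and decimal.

Mask = ~(1 << 2) = 11011
Bit 2 of A is 1, so AND-ing with the mask clears it to 0.
  00100
& 11011
-------
  00000

Answer: 00000 (0)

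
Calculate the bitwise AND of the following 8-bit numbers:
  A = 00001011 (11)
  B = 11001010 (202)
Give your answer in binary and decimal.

Apply & to each column (1 only where both bits are 1):
  00001011
& 11001010
----------
  00001010

Answer: 00001010 (10)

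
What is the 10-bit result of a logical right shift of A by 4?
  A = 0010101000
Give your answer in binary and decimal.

Logical shift right by 4: drop the bottom 4 bit(s), prepend 4 zero(s) on the left.
  0010101000  ->  keep [001010], discard [1000], prepend 0000
= 0000001010

Answer: 0000001010 (10)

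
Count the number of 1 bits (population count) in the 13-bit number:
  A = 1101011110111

1101011110111
1-bits at positions (from bit 0 = LSB): 0, 1, 2, 4, 5, 6, 7, 9, 11, 12
Count = 10

Answer: 10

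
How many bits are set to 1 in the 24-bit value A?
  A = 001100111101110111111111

001100111101110111111111
1-bits at positions (from bit 0 = LSB): 0, 1, 2, 3, 4, 5, 6, 7, 8, 10, 11, 12, 14, 15, 16, 17, 20, 21
Count = 18

Answer: 18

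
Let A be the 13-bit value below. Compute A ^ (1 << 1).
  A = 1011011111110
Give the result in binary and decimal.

Mask = 1 << 1 = 0000000000010
Bit 1 of A is 1; XOR with the mask flips it to 0.
  1011011111110
^ 0000000000010
---------------
  1011011111100

Answer: 1011011111100 (5884)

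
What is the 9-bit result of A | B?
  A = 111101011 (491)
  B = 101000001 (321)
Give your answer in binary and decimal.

Apply | to each column (1 where either bit is 1):
  111101011
| 101000001
-----------
  111101011

Answer: 111101011 (491)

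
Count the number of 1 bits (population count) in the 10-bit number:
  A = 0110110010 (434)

0110110010
1-bits at positions (from bit 0 = LSB): 1, 4, 5, 7, 8
Count = 5

Answer: 5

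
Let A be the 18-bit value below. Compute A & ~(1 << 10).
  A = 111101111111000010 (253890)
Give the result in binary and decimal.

Mask = ~(1 << 10) = 111111101111111111
Bit 10 of A is 1, so AND-ing with the mask clears it to 0.
  111101111111000010
& 111111101111111111
--------------------
  111101101111000010

Answer: 111101101111000010 (252866)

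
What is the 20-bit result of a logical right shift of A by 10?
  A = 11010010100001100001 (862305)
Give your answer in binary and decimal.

Logical shift right by 10: drop the bottom 10 bit(s), prepend 10 zero(s) on the left.
  11010010100001100001  ->  keep [1101001010], discard [0001100001], prepend 0000000000
= 00000000001101001010

Answer: 00000000001101001010 (842)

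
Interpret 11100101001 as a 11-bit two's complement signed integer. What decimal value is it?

MSB is 1, so the value is negative. Find the magnitude:
1. Invert bits:  00011010110
2. Add 1:        00011010111  = 215
3. Apply sign:   -215

Answer: -215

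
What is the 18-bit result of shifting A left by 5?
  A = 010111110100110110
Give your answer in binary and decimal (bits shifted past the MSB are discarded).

Shift left by 5: drop the top 5 bit(s), append 5 zero(s) on the right.
  010111110100110110  ->  discard [01011], keep [1110100110110], append 00000
= 111010011011000000

Answer: 111010011011000000 (239296)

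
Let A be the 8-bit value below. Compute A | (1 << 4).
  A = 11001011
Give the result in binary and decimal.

Mask = 1 << 4 = 00010000
Bit 4 of A is 0, so OR-ing with the mask flips it to 1.
  11001011
| 00010000
----------
  11011011

Answer: 11011011 (219)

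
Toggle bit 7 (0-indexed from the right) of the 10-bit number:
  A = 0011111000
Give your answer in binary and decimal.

Mask = 1 << 7 = 0010000000
Bit 7 of A is 1; XOR with the mask flips it to 0.
  0011111000
^ 0010000000
------------
  0001111000

Answer: 0001111000 (120)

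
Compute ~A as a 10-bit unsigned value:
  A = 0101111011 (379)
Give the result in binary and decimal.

Flip each bit (0->1, 1->0):
  0101111011
  1010000100

Answer: 1010000100 (644)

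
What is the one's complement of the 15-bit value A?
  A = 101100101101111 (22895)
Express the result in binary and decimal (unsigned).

Flip each bit (0->1, 1->0):
  101100101101111
  010011010010000

Answer: 010011010010000 (9872)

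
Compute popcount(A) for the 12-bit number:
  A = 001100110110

001100110110
1-bits at positions (from bit 0 = LSB): 1, 2, 4, 5, 8, 9
Count = 6

Answer: 6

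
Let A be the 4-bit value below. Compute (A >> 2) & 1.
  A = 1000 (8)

Bit 2 is the 3rd from the right.
  1000
   ^
That bit is 0.

Answer: 0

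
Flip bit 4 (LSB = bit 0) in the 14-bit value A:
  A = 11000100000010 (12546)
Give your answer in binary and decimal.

Mask = 1 << 4 = 00000000010000
Bit 4 of A is 0; XOR with the mask flips it to 1.
  11000100000010
^ 00000000010000
----------------
  11000100010010

Answer: 11000100010010 (12562)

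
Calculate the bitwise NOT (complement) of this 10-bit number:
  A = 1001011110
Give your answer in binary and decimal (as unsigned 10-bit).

Flip each bit (0->1, 1->0):
  1001011110
  0110100001

Answer: 0110100001 (417)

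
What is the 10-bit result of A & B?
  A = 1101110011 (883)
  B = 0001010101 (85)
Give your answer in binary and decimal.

Apply & to each column (1 only where both bits are 1):
  1101110011
& 0001010101
------------
  0001010001

Answer: 0001010001 (81)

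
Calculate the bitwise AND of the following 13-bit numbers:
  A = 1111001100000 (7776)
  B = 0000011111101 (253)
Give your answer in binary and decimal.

Apply & to each column (1 only where both bits are 1):
  1111001100000
& 0000011111101
---------------
  0000001100000

Answer: 0000001100000 (96)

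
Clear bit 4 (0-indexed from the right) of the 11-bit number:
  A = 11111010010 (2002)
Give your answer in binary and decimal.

Mask = ~(1 << 4) = 11111101111
Bit 4 of A is 1, so AND-ing with the mask clears it to 0.
  11111010010
& 11111101111
-------------
  11111000010

Answer: 11111000010 (1986)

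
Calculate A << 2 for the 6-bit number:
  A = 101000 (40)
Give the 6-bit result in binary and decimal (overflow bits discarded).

Shift left by 2: drop the top 2 bit(s), append 2 zero(s) on the right.
  101000  ->  discard [10], keep [1000], append 00
= 100000

Answer: 100000 (32)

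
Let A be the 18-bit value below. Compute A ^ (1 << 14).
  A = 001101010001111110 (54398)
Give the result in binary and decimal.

Mask = 1 << 14 = 000100000000000000
Bit 14 of A is 1; XOR with the mask flips it to 0.
  001101010001111110
^ 000100000000000000
--------------------
  001001010001111110

Answer: 001001010001111110 (38014)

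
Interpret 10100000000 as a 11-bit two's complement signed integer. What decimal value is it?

MSB is 1, so the value is negative. Find the magnitude:
1. Invert bits:  01011111111
2. Add 1:        01100000000  = 768
3. Apply sign:   -768

Answer: -768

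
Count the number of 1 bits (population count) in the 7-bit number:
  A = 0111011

0111011
1-bits at positions (from bit 0 = LSB): 0, 1, 3, 4, 5
Count = 5

Answer: 5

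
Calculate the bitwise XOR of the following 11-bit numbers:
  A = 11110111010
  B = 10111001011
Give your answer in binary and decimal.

Apply ^ to each column (1 where bits differ):
  11110111010
^ 10111001011
-------------
  01001110001

Answer: 01001110001 (625)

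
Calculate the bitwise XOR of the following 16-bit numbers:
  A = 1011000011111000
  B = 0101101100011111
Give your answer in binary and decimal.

Apply ^ to each column (1 where bits differ):
  1011000011111000
^ 0101101100011111
------------------
  1110101111100111

Answer: 1110101111100111 (60391)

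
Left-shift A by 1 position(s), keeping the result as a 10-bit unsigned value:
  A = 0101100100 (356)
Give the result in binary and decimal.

Shift left by 1: drop the top 1 bit(s), append 1 zero(s) on the right.
  0101100100  ->  discard [0], keep [101100100], append 0
= 1011001000

Answer: 1011001000 (712)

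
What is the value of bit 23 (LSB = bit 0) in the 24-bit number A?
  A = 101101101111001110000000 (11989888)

Bit 23 is the 24th from the right.
  101101101111001110000000
  ^
That bit is 1.

Answer: 1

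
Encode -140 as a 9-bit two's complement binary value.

1. Binary of +140:  010001100
2. Invert bits:     101110011
3. Add 1:           101110100

Answer: 101110100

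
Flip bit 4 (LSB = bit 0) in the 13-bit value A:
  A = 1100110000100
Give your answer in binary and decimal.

Mask = 1 << 4 = 0000000010000
Bit 4 of A is 0; XOR with the mask flips it to 1.
  1100110000100
^ 0000000010000
---------------
  1100110010100

Answer: 1100110010100 (6548)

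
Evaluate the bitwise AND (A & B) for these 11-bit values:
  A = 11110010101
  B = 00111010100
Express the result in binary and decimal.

Apply & to each column (1 only where both bits are 1):
  11110010101
& 00111010100
-------------
  00110010100

Answer: 00110010100 (404)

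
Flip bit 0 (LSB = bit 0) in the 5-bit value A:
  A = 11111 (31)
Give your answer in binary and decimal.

Mask = 1 << 0 = 00001
Bit 0 of A is 1; XOR with the mask flips it to 0.
  11111
^ 00001
-------
  11110

Answer: 11110 (30)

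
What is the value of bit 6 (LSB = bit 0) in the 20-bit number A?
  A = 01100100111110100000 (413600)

Bit 6 is the 7th from the right.
  01100100111110100000
               ^
That bit is 0.

Answer: 0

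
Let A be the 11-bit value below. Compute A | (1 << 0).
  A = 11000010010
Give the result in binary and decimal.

Mask = 1 << 0 = 00000000001
Bit 0 of A is 0, so OR-ing with the mask flips it to 1.
  11000010010
| 00000000001
-------------
  11000010011

Answer: 11000010011 (1555)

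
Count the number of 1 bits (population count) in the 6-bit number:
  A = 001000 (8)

001000
1-bits at positions (from bit 0 = LSB): 3
Count = 1

Answer: 1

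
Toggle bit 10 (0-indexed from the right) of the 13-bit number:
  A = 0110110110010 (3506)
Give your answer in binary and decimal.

Mask = 1 << 10 = 0010000000000
Bit 10 of A is 1; XOR with the mask flips it to 0.
  0110110110010
^ 0010000000000
---------------
  0100110110010

Answer: 0100110110010 (2482)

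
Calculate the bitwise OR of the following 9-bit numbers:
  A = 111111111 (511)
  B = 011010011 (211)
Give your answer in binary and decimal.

Apply | to each column (1 where either bit is 1):
  111111111
| 011010011
-----------
  111111111

Answer: 111111111 (511)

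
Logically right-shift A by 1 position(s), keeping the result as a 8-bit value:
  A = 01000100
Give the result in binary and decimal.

Logical shift right by 1: drop the bottom 1 bit(s), prepend 1 zero(s) on the left.
  01000100  ->  keep [0100010], discard [0], prepend 0
= 00100010

Answer: 00100010 (34)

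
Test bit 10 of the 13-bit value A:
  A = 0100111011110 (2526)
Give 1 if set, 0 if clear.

Bit 10 is the 11th from the right.
  0100111011110
    ^
That bit is 0.

Answer: 0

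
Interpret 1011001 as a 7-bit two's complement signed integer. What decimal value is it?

MSB is 1, so the value is negative. Find the magnitude:
1. Invert bits:  0100110
2. Add 1:        0100111  = 39
3. Apply sign:   -39

Answer: -39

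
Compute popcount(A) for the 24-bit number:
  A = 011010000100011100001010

011010000100011100001010
1-bits at positions (from bit 0 = LSB): 1, 3, 8, 9, 10, 14, 19, 21, 22
Count = 9

Answer: 9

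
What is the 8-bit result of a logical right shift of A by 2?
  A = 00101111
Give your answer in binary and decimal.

Logical shift right by 2: drop the bottom 2 bit(s), prepend 2 zero(s) on the left.
  00101111  ->  keep [001011], discard [11], prepend 00
= 00001011

Answer: 00001011 (11)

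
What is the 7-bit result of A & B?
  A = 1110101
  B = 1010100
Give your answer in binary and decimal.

Apply & to each column (1 only where both bits are 1):
  1110101
& 1010100
---------
  1010100

Answer: 1010100 (84)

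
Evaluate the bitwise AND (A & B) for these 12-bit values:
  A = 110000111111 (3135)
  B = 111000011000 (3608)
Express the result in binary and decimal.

Apply & to each column (1 only where both bits are 1):
  110000111111
& 111000011000
--------------
  110000011000

Answer: 110000011000 (3096)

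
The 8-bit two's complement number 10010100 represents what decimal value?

MSB is 1, so the value is negative. Find the magnitude:
1. Invert bits:  01101011
2. Add 1:        01101100  = 108
3. Apply sign:   -108

Answer: -108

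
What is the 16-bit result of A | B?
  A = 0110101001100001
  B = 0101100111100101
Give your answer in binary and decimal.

Apply | to each column (1 where either bit is 1):
  0110101001100001
| 0101100111100101
------------------
  0111101111100101

Answer: 0111101111100101 (31717)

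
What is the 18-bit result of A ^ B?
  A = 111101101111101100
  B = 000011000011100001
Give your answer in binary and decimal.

Apply ^ to each column (1 where bits differ):
  111101101111101100
^ 000011000011100001
--------------------
  111110101100001101

Answer: 111110101100001101 (256781)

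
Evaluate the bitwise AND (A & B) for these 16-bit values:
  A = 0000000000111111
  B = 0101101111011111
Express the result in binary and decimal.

Apply & to each column (1 only where both bits are 1):
  0000000000111111
& 0101101111011111
------------------
  0000000000011111

Answer: 0000000000011111 (31)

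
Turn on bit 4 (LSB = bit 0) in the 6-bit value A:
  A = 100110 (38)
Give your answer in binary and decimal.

Mask = 1 << 4 = 010000
Bit 4 of A is 0, so OR-ing with the mask flips it to 1.
  100110
| 010000
--------
  110110

Answer: 110110 (54)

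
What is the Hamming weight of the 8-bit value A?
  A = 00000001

00000001
1-bits at positions (from bit 0 = LSB): 0
Count = 1

Answer: 1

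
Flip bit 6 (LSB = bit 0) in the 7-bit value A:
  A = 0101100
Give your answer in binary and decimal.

Mask = 1 << 6 = 1000000
Bit 6 of A is 0; XOR with the mask flips it to 1.
  0101100
^ 1000000
---------
  1101100

Answer: 1101100 (108)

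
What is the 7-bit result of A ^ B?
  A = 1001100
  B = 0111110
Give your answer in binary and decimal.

Apply ^ to each column (1 where bits differ):
  1001100
^ 0111110
---------
  1110010

Answer: 1110010 (114)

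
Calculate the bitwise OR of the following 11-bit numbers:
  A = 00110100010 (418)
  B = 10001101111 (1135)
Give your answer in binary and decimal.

Apply | to each column (1 where either bit is 1):
  00110100010
| 10001101111
-------------
  10111101111

Answer: 10111101111 (1519)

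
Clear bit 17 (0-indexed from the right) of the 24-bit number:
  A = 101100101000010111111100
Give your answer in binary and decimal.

Mask = ~(1 << 17) = 111111011111111111111111
Bit 17 of A is 1, so AND-ing with the mask clears it to 0.
  101100101000010111111100
& 111111011111111111111111
--------------------------
  101100001000010111111100

Answer: 101100001000010111111100 (11568636)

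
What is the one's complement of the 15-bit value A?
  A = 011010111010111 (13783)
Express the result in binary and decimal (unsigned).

Flip each bit (0->1, 1->0):
  011010111010111
  100101000101000

Answer: 100101000101000 (18984)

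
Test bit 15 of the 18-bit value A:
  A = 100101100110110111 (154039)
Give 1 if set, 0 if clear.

Bit 15 is the 16th from the right.
  100101100110110111
    ^
That bit is 0.

Answer: 0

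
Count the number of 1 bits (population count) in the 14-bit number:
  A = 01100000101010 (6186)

01100000101010
1-bits at positions (from bit 0 = LSB): 1, 3, 5, 11, 12
Count = 5

Answer: 5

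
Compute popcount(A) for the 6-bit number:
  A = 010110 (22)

010110
1-bits at positions (from bit 0 = LSB): 1, 2, 4
Count = 3

Answer: 3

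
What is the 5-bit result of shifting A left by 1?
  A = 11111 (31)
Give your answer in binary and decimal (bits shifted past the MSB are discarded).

Shift left by 1: drop the top 1 bit(s), append 1 zero(s) on the right.
  11111  ->  discard [1], keep [1111], append 0
= 11110

Answer: 11110 (30)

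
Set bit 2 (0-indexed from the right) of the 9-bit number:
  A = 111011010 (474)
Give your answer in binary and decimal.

Mask = 1 << 2 = 000000100
Bit 2 of A is 0, so OR-ing with the mask flips it to 1.
  111011010
| 000000100
-----------
  111011110

Answer: 111011110 (478)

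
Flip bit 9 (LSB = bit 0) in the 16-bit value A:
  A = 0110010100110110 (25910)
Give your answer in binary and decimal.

Mask = 1 << 9 = 0000001000000000
Bit 9 of A is 0; XOR with the mask flips it to 1.
  0110010100110110
^ 0000001000000000
------------------
  0110011100110110

Answer: 0110011100110110 (26422)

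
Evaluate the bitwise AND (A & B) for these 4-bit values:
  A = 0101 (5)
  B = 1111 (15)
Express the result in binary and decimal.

Apply & to each column (1 only where both bits are 1):
  0101
& 1111
------
  0101

Answer: 0101 (5)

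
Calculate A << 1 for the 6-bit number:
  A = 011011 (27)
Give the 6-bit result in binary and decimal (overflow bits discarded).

Shift left by 1: drop the top 1 bit(s), append 1 zero(s) on the right.
  011011  ->  discard [0], keep [11011], append 0
= 110110

Answer: 110110 (54)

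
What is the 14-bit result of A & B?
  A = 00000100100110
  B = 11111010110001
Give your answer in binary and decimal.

Apply & to each column (1 only where both bits are 1):
  00000100100110
& 11111010110001
----------------
  00000000100000

Answer: 00000000100000 (32)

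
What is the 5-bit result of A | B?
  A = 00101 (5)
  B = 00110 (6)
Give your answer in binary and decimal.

Apply | to each column (1 where either bit is 1):
  00101
| 00110
-------
  00111

Answer: 00111 (7)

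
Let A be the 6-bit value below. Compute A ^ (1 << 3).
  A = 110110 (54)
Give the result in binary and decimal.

Mask = 1 << 3 = 001000
Bit 3 of A is 0; XOR with the mask flips it to 1.
  110110
^ 001000
--------
  111110

Answer: 111110 (62)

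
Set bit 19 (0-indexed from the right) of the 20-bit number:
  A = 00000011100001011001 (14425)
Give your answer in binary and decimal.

Mask = 1 << 19 = 10000000000000000000
Bit 19 of A is 0, so OR-ing with the mask flips it to 1.
  00000011100001011001
| 10000000000000000000
----------------------
  10000011100001011001

Answer: 10000011100001011001 (538713)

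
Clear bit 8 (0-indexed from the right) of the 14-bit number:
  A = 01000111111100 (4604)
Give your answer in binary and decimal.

Mask = ~(1 << 8) = 11111011111111
Bit 8 of A is 1, so AND-ing with the mask clears it to 0.
  01000111111100
& 11111011111111
----------------
  01000011111100

Answer: 01000011111100 (4348)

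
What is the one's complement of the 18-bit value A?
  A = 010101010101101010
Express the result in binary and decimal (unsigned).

Flip each bit (0->1, 1->0):
  010101010101101010
  101010101010010101

Answer: 101010101010010101 (174741)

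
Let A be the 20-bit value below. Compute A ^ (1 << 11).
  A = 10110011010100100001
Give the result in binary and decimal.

Mask = 1 << 11 = 00000000100000000000
Bit 11 of A is 0; XOR with the mask flips it to 1.
  10110011010100100001
^ 00000000100000000000
----------------------
  10110011110100100001

Answer: 10110011110100100001 (736545)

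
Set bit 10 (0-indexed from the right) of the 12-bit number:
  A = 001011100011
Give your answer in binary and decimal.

Mask = 1 << 10 = 010000000000
Bit 10 of A is 0, so OR-ing with the mask flips it to 1.
  001011100011
| 010000000000
--------------
  011011100011

Answer: 011011100011 (1763)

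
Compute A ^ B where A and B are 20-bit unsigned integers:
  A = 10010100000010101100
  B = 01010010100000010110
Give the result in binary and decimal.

Apply ^ to each column (1 where bits differ):
  10010100000010101100
^ 01010010100000010110
----------------------
  11000110100010111010

Answer: 11000110100010111010 (813242)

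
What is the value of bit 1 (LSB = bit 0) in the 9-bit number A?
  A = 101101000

Bit 1 is the 2nd from the right.
  101101000
         ^
That bit is 0.

Answer: 0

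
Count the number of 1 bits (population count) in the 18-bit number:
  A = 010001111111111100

010001111111111100
1-bits at positions (from bit 0 = LSB): 2, 3, 4, 5, 6, 7, 8, 9, 10, 11, 12, 16
Count = 12

Answer: 12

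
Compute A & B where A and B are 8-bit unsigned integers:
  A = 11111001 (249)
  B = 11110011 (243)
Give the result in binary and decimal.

Apply & to each column (1 only where both bits are 1):
  11111001
& 11110011
----------
  11110001

Answer: 11110001 (241)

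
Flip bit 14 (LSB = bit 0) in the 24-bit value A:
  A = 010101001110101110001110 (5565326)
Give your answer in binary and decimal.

Mask = 1 << 14 = 000000000100000000000000
Bit 14 of A is 1; XOR with the mask flips it to 0.
  010101001110101110001110
^ 000000000100000000000000
--------------------------
  010101001010101110001110

Answer: 010101001010101110001110 (5548942)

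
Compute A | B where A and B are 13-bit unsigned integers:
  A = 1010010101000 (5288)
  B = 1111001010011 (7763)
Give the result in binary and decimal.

Apply | to each column (1 where either bit is 1):
  1010010101000
| 1111001010011
---------------
  1111011111011

Answer: 1111011111011 (7931)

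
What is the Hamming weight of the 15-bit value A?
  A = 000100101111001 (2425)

000100101111001
1-bits at positions (from bit 0 = LSB): 0, 3, 4, 5, 6, 8, 11
Count = 7

Answer: 7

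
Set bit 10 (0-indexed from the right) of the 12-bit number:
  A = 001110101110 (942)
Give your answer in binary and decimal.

Mask = 1 << 10 = 010000000000
Bit 10 of A is 0, so OR-ing with the mask flips it to 1.
  001110101110
| 010000000000
--------------
  011110101110

Answer: 011110101110 (1966)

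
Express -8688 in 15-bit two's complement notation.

1. Binary of +8688:  010000111110000
2. Invert bits:     101111000001111
3. Add 1:           101111000010000

Answer: 101111000010000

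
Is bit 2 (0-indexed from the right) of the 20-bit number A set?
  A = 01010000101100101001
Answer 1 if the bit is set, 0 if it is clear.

Bit 2 is the 3rd from the right.
  01010000101100101001
                   ^
That bit is 0.

Answer: 0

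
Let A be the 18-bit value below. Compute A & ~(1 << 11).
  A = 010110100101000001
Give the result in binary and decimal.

Mask = ~(1 << 11) = 111111011111111111
Bit 11 of A is 1, so AND-ing with the mask clears it to 0.
  010110100101000001
& 111111011111111111
--------------------
  010110000101000001

Answer: 010110000101000001 (90433)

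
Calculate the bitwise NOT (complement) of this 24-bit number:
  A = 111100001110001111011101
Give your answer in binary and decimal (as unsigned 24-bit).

Flip each bit (0->1, 1->0):
  111100001110001111011101
  000011110001110000100010

Answer: 000011110001110000100010 (990242)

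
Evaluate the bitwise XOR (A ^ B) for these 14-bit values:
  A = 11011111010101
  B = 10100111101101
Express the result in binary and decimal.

Apply ^ to each column (1 where bits differ):
  11011111010101
^ 10100111101101
----------------
  01111000111000

Answer: 01111000111000 (7736)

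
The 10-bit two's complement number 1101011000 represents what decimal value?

MSB is 1, so the value is negative. Find the magnitude:
1. Invert bits:  0010100111
2. Add 1:        0010101000  = 168
3. Apply sign:   -168

Answer: -168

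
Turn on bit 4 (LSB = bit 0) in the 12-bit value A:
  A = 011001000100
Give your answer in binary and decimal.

Mask = 1 << 4 = 000000010000
Bit 4 of A is 0, so OR-ing with the mask flips it to 1.
  011001000100
| 000000010000
--------------
  011001010100

Answer: 011001010100 (1620)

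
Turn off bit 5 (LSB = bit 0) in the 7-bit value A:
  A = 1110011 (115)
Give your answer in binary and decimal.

Mask = ~(1 << 5) = 1011111
Bit 5 of A is 1, so AND-ing with the mask clears it to 0.
  1110011
& 1011111
---------
  1010011

Answer: 1010011 (83)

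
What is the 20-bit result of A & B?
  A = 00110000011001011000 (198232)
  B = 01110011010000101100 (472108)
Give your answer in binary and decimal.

Apply & to each column (1 only where both bits are 1):
  00110000011001011000
& 01110011010000101100
----------------------
  00110000010000001000

Answer: 00110000010000001000 (197640)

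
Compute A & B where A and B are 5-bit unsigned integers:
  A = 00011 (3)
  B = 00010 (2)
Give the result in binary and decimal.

Apply & to each column (1 only where both bits are 1):
  00011
& 00010
-------
  00010

Answer: 00010 (2)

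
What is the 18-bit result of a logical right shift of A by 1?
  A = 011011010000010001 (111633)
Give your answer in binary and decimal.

Logical shift right by 1: drop the bottom 1 bit(s), prepend 1 zero(s) on the left.
  011011010000010001  ->  keep [01101101000001000], discard [1], prepend 0
= 001101101000001000

Answer: 001101101000001000 (55816)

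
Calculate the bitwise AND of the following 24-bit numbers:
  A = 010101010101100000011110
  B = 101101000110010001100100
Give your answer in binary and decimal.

Apply & to each column (1 only where both bits are 1):
  010101010101100000011110
& 101101000110010001100100
--------------------------
  000101000100000000000100

Answer: 000101000100000000000100 (1327108)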